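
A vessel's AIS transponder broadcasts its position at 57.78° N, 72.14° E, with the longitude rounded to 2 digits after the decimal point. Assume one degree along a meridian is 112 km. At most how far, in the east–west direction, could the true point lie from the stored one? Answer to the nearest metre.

299 metres

Rounding to 2 decimal places leaves the longitude within ±0.005° of the true value.
One degree of longitude at 57.78° is 112000 × cos 57.78° ≈ 112000 × 0.5332 = 59715.2 m.
East–west error: 0.005° × 59715.2 m/° ≈ 298.576 m.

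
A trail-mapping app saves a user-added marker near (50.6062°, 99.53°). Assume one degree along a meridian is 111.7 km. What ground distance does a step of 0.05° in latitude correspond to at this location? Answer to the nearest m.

0.05° × 111700 m/° = 5585 m.

5585 m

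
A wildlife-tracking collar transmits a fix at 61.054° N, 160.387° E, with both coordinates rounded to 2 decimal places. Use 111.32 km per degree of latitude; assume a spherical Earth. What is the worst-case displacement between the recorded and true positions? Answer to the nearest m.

618 m

Rounding to 2 decimal places leaves each coordinate within ±0.005° of the true value.
North–south component: 0.005° × 111320 = 556.6 m.
East–west component at 61.054°: 0.005° × 111320 × cos 61.054° ≈ 0.005 × 53877.2 ≈ 269.386 m.
Combining orthogonally: (556.6² + 269.386²)^½ ≈ 618.363 m.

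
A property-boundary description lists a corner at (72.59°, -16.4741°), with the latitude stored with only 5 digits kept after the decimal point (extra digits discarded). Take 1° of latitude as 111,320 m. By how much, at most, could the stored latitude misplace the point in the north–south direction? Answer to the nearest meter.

1 meters

Truncating at 5 decimal places can drop up to a full unit in the last place, so the latitude may be off by as much as 1e-05°.
So the N–S error is at most 1e-05 × 111320 = 1.1132 m.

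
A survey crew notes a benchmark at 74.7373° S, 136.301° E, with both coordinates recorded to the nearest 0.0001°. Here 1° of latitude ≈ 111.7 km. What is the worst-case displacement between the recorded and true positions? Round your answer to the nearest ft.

19 ft

Rounding to 4 decimal places leaves each coordinate within ±5e-05° of the true value.
North–south component: 5e-05° × 111700 = 5.585 m.
Longitude error → 5e-05 × 111700 × cos 74.7373° = 5e-05 × 111700 × 0.2632 ≈ 1.47022 m.
Worst case both components are at the extreme and orthogonal: √(5.585² + 1.47022²) ≈ 5.77527 m.
In feet: 5.77527 m ÷ 0.3048 ≈ 18.948 ft.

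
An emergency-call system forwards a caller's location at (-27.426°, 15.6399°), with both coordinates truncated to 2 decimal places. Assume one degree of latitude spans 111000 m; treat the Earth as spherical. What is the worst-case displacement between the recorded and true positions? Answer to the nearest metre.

Truncating at 2 decimal places can drop up to a full unit in the last place, so each coordinate may be off by as much as 0.01°.
North–south component: 0.01° × 111000 = 1110 m.
E–W at 27.426°: 0.01° × 111000 × cos 27.426° = 0.01 × 111000 × 0.8876 ≈ 985.243 m.
The two errors are perpendicular, so the maximum displacement is √(1110² + 985.243²) ≈ 1484.18 m.

1484 metres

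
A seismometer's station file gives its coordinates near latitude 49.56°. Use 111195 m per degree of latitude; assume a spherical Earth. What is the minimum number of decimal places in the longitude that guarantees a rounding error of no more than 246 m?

At 49.56° one degree of longitude covers 111195 × cos 49.56° ≈ 111195 × 0.6487 ≈ 72126.8 m.
N decimal places → at most half a unit in the last place, 0.5 × 10⁻ᴺ° = 72126.8/2 × 10⁻ᴺ m.
Need 0.5 × 72126.8 × 10⁻ᴺ ≤ 246 → 10⁻ᴺ ≤ 6.821e-03, so N ≥ 2.17.
So 3 decimal places suffice (36.1 m); 2 would allow up to 361 m.

3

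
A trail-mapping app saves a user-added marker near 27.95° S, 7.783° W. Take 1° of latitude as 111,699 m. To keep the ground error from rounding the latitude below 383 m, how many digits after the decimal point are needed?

3 decimal places

One degree of latitude covers 111699 m.
Rounding to N decimal places gives at most 0.5 × 10⁻ᴺ degrees of error, i.e. 0.5 × 10⁻ᴺ × 111699 m.
Need 0.5 × 111699 × 10⁻ᴺ ≤ 383 → 10⁻ᴺ ≤ 6.858e-03, so N ≥ 2.16.
At 2 places the error can reach 558 m, but 3 places keeps it to 55.8 m.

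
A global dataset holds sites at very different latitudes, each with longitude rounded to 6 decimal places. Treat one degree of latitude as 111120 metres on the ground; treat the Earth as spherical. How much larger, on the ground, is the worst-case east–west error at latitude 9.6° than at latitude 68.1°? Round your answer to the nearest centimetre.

3 centimetres

Rounding to 6 decimal places leaves the longitude within ±5e-07° of the true value.
Error at 9.6° = 5e-07° × 111120 × cos 9.6° ≈ 0.05556 × 0.9860 = 0.054782 m.
Error at 68.1° = 5e-07° × 111120 × cos 68.1° ≈ 0.05556 × 0.3730 = 0.020723 m.
Difference: 0.054782 − 0.020723 = 0.034059 m.
That is 0.0340587 m = 3.4059 cm.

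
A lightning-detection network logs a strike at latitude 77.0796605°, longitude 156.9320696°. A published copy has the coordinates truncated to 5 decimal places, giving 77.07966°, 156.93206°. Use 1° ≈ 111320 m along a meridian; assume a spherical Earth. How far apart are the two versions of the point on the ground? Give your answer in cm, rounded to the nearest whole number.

Δlat = 77.0796605 − 77.07966 = +0.0000005°; Δlon = 156.9320696 − 156.93206 = +0.0000096°.
N–S: 0.0000005° × 111320 m/° = 0.05566 m.
East–west at this latitude: 0.0000096° × 111320 × cos 77.0797° ≈ 0.0000096 × 24890.7 = 0.238951 m.
Distance: √(0.05566² + 0.238951²) ≈ 0.245348 m.
That is 0.245348 m = 24.535 cm.

25 cm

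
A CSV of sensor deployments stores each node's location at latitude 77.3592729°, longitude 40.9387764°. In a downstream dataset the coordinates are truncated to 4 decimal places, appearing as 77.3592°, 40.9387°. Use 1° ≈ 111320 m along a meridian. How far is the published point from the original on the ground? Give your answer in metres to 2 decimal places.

8.33 metres

Δlat = 77.3592729 − 77.3592 = +0.0000729°; Δlon = 40.9387764 − 40.9387 = +0.0000764°.
North–south shift: 0.0000729 × 111320 = 8.11523 m.
East–west at this latitude: 0.0000764° × 111320 × cos 77.3592° ≈ 0.0000764 × 24361.1 = 1.86119 m.
Combined displacement = (8.11523² + 1.86119²)^½ ≈ 8.32592 m.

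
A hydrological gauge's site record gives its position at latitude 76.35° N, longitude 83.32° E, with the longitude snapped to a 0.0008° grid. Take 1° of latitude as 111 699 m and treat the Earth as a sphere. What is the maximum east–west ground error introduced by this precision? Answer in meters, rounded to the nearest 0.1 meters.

10.5 meters

With a 0.0008° grid the true value lies within half a step, ±0.0008°/2 = ±0.0004°, of the stored one.
Parallels shrink by cos φ, so at 76.35° a degree of longitude is 111699 × 0.2360 ≈ 26359.9 m.
So at most 0.0004° × 26359.9 ≈ 10.5439 m east–west.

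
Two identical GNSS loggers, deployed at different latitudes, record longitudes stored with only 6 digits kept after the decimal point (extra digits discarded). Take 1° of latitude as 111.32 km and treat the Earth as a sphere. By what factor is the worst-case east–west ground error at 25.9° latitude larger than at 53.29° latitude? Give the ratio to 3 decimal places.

1.505

Truncating at 6 decimal places can drop up to a full unit in the last place, so the longitude may be off by as much as 1e-06°.
At 25.9°: 1e-06° × 111320 × cos 25.9° = 1e-06 × 111320 × 0.8996 ≈ 0.10014 m.
Error at 53.29° = 1e-06° × 111320 × cos 53.29° ≈ 0.11132 × 0.5978 = 0.066543 m.
Ratio: 0.10014 / 0.066543 = cos 25.9° / cos 53.29° ≈ 1.5049.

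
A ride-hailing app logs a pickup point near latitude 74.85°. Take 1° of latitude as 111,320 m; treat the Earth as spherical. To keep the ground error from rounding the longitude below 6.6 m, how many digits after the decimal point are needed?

At 74.85° one degree of longitude covers 111320 × cos 74.85° ≈ 111320 × 0.2613 ≈ 29093.1 m.
N decimal places → at most half a unit in the last place, 0.5 × 10⁻ᴺ° = 29093.1/2 × 10⁻ᴺ m.
Setting 14546.6 × 10⁻ᴺ ≤ 6.6 gives 10ᴺ ≥ 2204, i.e. N ≥ 3.34.
N = 3 would give 14.5 m (too coarse); N = 4 gives 1.45 m ≤ 6.6 m.

4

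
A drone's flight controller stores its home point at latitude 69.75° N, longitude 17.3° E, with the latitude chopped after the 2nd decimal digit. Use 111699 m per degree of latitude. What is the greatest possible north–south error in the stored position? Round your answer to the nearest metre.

Truncating at 2 decimal places can drop up to a full unit in the last place, so the latitude may be off by as much as 0.01°.
Along the meridian that is 0.01° × 111699 m/° = 1116.99 m.

1117 metres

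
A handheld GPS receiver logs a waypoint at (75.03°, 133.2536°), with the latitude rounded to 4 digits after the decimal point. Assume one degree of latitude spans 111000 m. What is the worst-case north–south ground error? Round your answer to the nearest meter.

Rounding to 4 decimal places leaves the latitude within ±5e-05° of the true value.
Along the meridian that is 5e-05° × 111000 m/° = 5.55 m.

6 meters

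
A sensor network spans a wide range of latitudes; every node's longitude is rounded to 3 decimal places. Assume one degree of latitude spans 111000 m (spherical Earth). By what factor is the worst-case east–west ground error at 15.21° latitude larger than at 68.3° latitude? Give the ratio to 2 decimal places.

2.61

Rounding to 3 decimal places leaves the longitude within ±0.0005° of the true value.
At 15.21°: 0.0005° × 111000 × cos 15.21° = 0.0005 × 111000 × 0.9650 ≈ 53.556 m.
Error at 68.3° = 0.0005° × 111000 × cos 68.3° ≈ 55.5 × 0.3697 = 20.521 m.
The ratio reduces to cos 15.21° / cos 68.3° = 0.9650/0.3697 ≈ 2.6098.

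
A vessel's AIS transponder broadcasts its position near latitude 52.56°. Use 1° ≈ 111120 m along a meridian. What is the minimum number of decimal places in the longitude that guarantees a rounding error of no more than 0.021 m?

7

At 52.56° one degree of longitude covers 111120 × cos 52.56° ≈ 111120 × 0.6079 ≈ 67553.2 m.
N decimal places → at most half a unit in the last place, 0.5 × 10⁻ᴺ° = 67553.2/2 × 10⁻ᴺ m.
Setting 33776.6 × 10⁻ᴺ ≤ 0.021 gives 10ᴺ ≥ 1.608e+06, i.e. N ≥ 6.21.
N = 6 would give 0.0338 m (too coarse); N = 7 gives 0.00338 m ≤ 0.021 m.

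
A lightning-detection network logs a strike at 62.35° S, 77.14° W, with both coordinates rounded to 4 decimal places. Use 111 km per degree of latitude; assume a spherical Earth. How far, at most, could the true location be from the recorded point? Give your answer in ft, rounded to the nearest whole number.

Rounding to 4 decimal places leaves each coordinate within ±5e-05° of the true value.
Latitude error → 5e-05 × 111000 = 5.55 m along the meridian.
East–west component at 62.35°: 5e-05° × 111000 × cos 62.35° ≈ 5e-05 × 51511.7 ≈ 2.57558 m.
Combining orthogonally: (5.55² + 2.57558²)^½ ≈ 6.11851 m.
Converting: 6.11851 m × 3.2808 ft/m ≈ 20.074 ft.

20 ft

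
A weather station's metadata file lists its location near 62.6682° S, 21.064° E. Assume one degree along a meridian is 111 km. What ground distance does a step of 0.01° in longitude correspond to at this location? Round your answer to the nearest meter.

0.01° of longitude at 62.6682° is 0.01 × 111000 × cos 62.6682° ≈ 0.01 × 50964.8 = 509.648 m.

510 meters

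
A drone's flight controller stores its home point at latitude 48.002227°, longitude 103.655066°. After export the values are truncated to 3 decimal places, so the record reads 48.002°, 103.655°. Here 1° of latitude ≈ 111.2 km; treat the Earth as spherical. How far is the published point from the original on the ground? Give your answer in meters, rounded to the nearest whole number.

26 meters

The latitude changed by +0.000227° and the longitude by +0.000066°.
North–south shift: 0.000227 × 111200 = 25.2424 m.
East–west at this latitude: 0.000066° × 111200 × cos 48.002° ≈ 0.000066 × 74404.4 = 4.91069 m.
Hypotenuse of the two orthogonal shifts: √(25.2424² + 4.91069²) = 25.7156 m.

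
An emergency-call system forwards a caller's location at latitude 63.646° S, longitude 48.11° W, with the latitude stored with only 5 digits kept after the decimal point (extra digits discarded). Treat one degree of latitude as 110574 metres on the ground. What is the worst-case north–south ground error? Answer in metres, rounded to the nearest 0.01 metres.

1.11 metres

Truncating at 5 decimal places can drop up to a full unit in the last place, so the latitude may be off by as much as 1e-05°.
Along the meridian that is 1e-05° × 110574 m/° = 1.10574 m.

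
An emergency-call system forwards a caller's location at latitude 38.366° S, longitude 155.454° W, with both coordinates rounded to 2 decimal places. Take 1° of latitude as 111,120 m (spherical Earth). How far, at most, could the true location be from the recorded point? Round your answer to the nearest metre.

706 metres

Rounding to 2 decimal places leaves each coordinate within ±0.005° of the true value.
N–S: 0.005° × 111120 m/° = 555.6 m.
Longitude error → 0.005 × 111120 × cos 38.366° = 0.005 × 111120 × 0.7841 ≈ 435.625 m.
The two errors are perpendicular, so the maximum displacement is √(555.6² + 435.625²) ≈ 706.017 m.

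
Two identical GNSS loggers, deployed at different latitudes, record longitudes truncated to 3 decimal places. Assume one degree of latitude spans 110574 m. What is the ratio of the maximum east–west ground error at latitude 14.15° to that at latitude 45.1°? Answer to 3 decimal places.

1.374

Truncating at 3 decimal places can drop up to a full unit in the last place, so the longitude may be off by as much as 0.001°.
At 14.15°: 0.001° × 110574 × cos 14.15° = 0.001 × 110574 × 0.9697 ≈ 107.22 m.
At 45.1°: 0.001° × 110574 × cos 45.1° = 0.001 × 110574 × 0.7059 ≈ 78.051 m.
The ratio reduces to cos 14.15° / cos 45.1° = 0.9697/0.7059 ≈ 1.3737.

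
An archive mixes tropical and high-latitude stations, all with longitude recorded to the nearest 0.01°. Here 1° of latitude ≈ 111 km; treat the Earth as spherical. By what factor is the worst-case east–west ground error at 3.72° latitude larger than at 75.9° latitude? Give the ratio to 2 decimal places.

Rounding to 2 decimal places leaves the longitude within ±0.005° of the true value.
At 3.72°: 0.005° × 111000 × cos 3.72° = 0.005 × 111000 × 0.9979 ≈ 553.83 m.
Error at 75.9° = 0.005° × 111000 × cos 75.9° ≈ 555 × 0.2436 = 135.21 m.
The ratio reduces to cos 3.72° / cos 75.9° = 0.9979/0.2436 ≈ 4.0962.

4.10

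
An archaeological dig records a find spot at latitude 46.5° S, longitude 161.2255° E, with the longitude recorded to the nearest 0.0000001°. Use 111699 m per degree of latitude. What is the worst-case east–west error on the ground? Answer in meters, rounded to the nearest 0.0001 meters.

0.0038 meters

Rounding to 7 decimal places leaves the longitude within ±5e-08° of the true value.
One degree of longitude at 46.5° is 111699 × cos 46.5° ≈ 111699 × 0.6884 = 76888.5 m.
Maximum E–W displacement: 5e-08 × 76888.5 = 0.00384443 m.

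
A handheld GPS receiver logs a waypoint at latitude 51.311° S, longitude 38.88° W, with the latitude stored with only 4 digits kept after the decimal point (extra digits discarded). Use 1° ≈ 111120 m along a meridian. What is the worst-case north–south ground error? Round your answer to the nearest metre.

11 metres

Truncating at 4 decimal places can drop up to a full unit in the last place, so the latitude may be off by as much as 0.0001°.
Along the meridian that is 0.0001° × 111120 m/° = 11.112 m.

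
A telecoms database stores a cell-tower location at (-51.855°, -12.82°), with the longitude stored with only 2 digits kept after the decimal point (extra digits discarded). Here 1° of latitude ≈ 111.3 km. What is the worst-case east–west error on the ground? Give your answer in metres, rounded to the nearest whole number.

687 metres

Truncating at 2 decimal places can drop up to a full unit in the last place, so the longitude may be off by as much as 0.01°.
At latitude 51.855° a degree of longitude spans 111300 m × cos 51.855° = 111300 × 0.6177 ≈ 68744.9 m.
So at most 0.01° × 68744.9 ≈ 687.449 m east–west.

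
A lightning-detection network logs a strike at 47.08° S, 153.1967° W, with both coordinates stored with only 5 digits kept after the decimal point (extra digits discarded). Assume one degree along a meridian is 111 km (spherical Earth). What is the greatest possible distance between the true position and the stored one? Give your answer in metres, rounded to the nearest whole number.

Truncating at 5 decimal places can drop up to a full unit in the last place, so each coordinate may be off by as much as 1e-05°.
Latitude error → 1e-05 × 111000 = 1.11 m along the meridian.
E–W at 47.08°: 1e-05° × 111000 × cos 47.08° = 1e-05 × 111000 × 0.6810 ≈ 0.755884 m.
Combining orthogonally: (1.11² + 0.755884²)^½ ≈ 1.34293 m.

1 metres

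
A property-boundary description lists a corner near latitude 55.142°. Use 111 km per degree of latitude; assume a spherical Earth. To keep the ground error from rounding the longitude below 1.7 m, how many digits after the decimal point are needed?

At 55.142° one degree of longitude covers 111000 × cos 55.142° ≈ 111000 × 0.5715 ≈ 63441.4 m.
Rounding to N decimal places gives at most 0.5 × 10⁻ᴺ degrees of error, i.e. 0.5 × 10⁻ᴺ × 63441.4 m.
Setting 31720.7 × 10⁻ᴺ ≤ 1.7 gives 10ᴺ ≥ 1.866e+04, i.e. N ≥ 4.27.
So 5 decimal places suffice (0.317 m); 4 would allow up to 3.17 m.

5 decimal places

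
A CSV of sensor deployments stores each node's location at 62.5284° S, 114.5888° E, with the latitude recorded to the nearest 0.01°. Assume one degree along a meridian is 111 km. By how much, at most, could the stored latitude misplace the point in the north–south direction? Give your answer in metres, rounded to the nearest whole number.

Rounding to 2 decimal places leaves the latitude within ±0.005° of the true value.
Along the meridian that is 0.005° × 111000 m/° = 555 m.

555 metres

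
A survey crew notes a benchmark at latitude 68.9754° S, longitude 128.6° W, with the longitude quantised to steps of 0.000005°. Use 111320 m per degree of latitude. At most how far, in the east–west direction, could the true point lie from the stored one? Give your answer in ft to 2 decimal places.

0.33 ft

With a 0.000005° grid the true value lies within half a step, ±0.000005°/2 = ±2.5e-06°, of the stored one.
Parallels shrink by cos φ, so at 68.9754° a degree of longitude is 111320 × 0.3588 ≈ 39938.1 m.
East–west error: 2.5e-06° × 39938.1 m/° ≈ 0.0998453 m.
In feet: 0.0998453 m ÷ 0.3048 ≈ 0.32758 ft.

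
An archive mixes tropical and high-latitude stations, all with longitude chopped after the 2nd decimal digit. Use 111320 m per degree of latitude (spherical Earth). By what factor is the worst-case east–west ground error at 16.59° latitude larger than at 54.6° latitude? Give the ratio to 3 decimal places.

1.654

Truncating at 2 decimal places can drop up to a full unit in the last place, so the longitude may be off by as much as 0.01°.
At 16.59°: 0.01° × 111320 × cos 16.59° = 0.01 × 111320 × 0.9584 ≈ 1066.9 m.
Error at 54.6° = 0.01° × 111320 × cos 54.6° ≈ 1113.2 × 0.5793 = 644.86 m.
The ratio reduces to cos 16.59° / cos 54.6° = 0.9584/0.5793 ≈ 1.6544.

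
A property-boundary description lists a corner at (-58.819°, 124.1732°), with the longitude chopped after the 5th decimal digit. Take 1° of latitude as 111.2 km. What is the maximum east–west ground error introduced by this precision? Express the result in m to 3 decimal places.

Truncating at 5 decimal places can drop up to a full unit in the last place, so the longitude may be off by as much as 1e-05°.
At latitude 58.819° a degree of longitude spans 111200 m × cos 58.819° = 111200 × 0.5177 ≈ 57573.1 m.
Maximum E–W displacement: 1e-05 × 57573.1 = 0.575731 m.

0.576 m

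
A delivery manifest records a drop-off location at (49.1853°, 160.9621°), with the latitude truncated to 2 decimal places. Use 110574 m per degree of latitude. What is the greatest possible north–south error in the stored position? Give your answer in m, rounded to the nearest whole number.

Truncating at 2 decimal places can drop up to a full unit in the last place, so the latitude may be off by as much as 0.01°.
So the N–S error is at most 0.01 × 110574 = 1105.74 m.

1106 m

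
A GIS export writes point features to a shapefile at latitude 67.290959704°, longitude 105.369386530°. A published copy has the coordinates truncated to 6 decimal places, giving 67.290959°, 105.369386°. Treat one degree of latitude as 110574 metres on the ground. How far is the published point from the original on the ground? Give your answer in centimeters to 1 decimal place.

8.1 centimeters

The latitude changed by +0.000000704° and the longitude by +0.000000530°.
North–south shift: 0.000000704 × 110574 = 0.0778441 m.
East–west at this latitude: 0.000000530° × 110574 × cos 67.291° ≈ 0.000000530 × 42687.3 = 0.0226243 m.
Distance: √(0.0778441² + 0.0226243²) ≈ 0.0810652 m.
That is 0.0810652 m = 8.1065 cm.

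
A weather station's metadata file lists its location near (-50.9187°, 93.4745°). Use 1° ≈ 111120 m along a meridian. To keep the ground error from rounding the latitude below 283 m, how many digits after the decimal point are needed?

One degree of latitude covers 111120 m.
Rounding to N decimal places gives at most 0.5 × 10⁻ᴺ degrees of error, i.e. 0.5 × 10⁻ᴺ × 111120 m.
Need 0.5 × 111120 × 10⁻ᴺ ≤ 283 → 10⁻ᴺ ≤ 5.094e-03, so N ≥ 2.29.
N = 2 would give 556 m (too coarse); N = 3 gives 55.6 m ≤ 283 m.

3 decimal places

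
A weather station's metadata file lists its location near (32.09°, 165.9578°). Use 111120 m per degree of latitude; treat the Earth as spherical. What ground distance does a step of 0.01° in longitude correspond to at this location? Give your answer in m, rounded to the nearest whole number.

At 32.09° a degree of longitude is 111120 × cos 32.09° ≈ 94142.5 m, so 0.01° corresponds to 941.425 m.

941 m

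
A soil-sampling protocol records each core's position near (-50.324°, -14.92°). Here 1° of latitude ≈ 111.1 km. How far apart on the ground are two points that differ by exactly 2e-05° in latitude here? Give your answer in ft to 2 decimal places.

7.29 ft

2e-05° × 111100 m/° = 2.222 m.
In feet: 2.222 m ÷ 0.3048 ≈ 7.29 ft.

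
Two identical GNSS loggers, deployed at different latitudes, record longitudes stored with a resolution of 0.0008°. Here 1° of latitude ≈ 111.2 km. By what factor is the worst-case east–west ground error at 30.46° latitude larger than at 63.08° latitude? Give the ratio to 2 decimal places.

With a 0.0008° grid the true value lies within half a step, ±0.0008°/2 = ±0.0004°, of the stored one.
Error at 30.46° = 0.0004° × 111200 × cos 30.46° ≈ 44.48 × 0.8620 = 38.341 m.
Error at 63.08° = 0.0004° × 111200 × cos 63.08° ≈ 44.48 × 0.4527 = 20.138 m.
Ratio: 38.341 / 20.138 = cos 30.46° / cos 63.08° ≈ 1.9039.

1.90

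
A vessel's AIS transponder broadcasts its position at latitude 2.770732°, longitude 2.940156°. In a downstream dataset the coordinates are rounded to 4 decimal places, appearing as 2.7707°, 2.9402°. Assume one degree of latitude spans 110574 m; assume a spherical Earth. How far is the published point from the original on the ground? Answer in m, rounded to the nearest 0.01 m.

6.01 m

Δlat = 2.770732 − 2.7707 = +0.000032°; Δlon = 2.940156 − 2.9402 = -0.000044°.
North–south shift: 0.000032 × 110574 = 3.53837 m.
East–west at this latitude: -0.000044° × 110574 × cos 2.7707° ≈ -0.000044 × 110445 = -4.85957 m.
Hypotenuse of the two orthogonal shifts: √(3.53837² + 4.85957²) = 6.01128 m.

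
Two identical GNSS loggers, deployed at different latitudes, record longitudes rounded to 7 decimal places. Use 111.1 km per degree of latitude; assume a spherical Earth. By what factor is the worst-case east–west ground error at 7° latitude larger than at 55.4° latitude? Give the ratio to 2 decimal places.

1.75

Rounding to 7 decimal places leaves the longitude within ±5e-08° of the true value.
At 7°: 5e-08° × 111100 × cos 7° = 5e-08 × 111100 × 0.9925 ≈ 0.0055136 m.
Error at 55.4° = 5e-08° × 111100 × cos 55.4° ≈ 0.005555 × 0.5678 = 0.0031544 m.
The ratio reduces to cos 7° / cos 55.4° = 0.9925/0.5678 ≈ 1.7479.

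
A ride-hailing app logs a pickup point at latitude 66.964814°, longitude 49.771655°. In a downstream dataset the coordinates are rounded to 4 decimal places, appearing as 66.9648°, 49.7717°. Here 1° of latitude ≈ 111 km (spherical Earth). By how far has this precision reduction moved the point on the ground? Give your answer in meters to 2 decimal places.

2.50 meters

Δlat = 66.964814 − 66.9648 = +0.000014°; Δlon = 49.771655 − 49.7717 = -0.000045°.
North–south shift: 0.000014 × 111000 = 1.554 m.
East–west at this latitude: -0.000045° × 111000 × cos 66.9648° ≈ -0.000045 × 43433.9 = -1.95453 m.
Combined displacement = (1.554² + 1.95453²)^½ ≈ 2.49702 m.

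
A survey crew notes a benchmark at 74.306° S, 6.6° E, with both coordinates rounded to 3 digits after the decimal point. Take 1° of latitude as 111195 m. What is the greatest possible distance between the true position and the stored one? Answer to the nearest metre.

58 metres

Rounding to 3 decimal places leaves each coordinate within ±0.0005° of the true value.
N–S: 0.0005° × 111195 m/° = 55.5975 m.
East–west component at 74.306°: 0.0005° × 111195 × cos 74.306° ≈ 0.0005 × 30078.2 ≈ 15.0391 m.
Worst case both components are at the extreme and orthogonal: √(55.5975² + 15.0391²) ≈ 57.5956 m.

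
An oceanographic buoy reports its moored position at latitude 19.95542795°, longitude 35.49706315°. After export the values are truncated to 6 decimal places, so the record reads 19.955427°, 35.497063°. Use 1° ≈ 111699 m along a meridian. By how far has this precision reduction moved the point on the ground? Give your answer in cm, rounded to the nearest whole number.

The latitude changed by +0.00000095° and the longitude by +0.00000015°.
N–S: 0.00000095° × 111699 m/° = 0.106114 m.
East–west at this latitude: 0.00000015° × 111699 × cos 19.9554° ≈ 0.00000015 × 104992 = 0.0157489 m.
Combined displacement = (0.106114² + 0.0157489²)^½ ≈ 0.107276 m.
That is 0.107276 m = 10.728 cm.

11 cm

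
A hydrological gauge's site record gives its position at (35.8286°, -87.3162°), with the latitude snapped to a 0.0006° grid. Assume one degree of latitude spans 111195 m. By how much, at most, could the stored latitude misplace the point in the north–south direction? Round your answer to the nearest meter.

33 meters

With a 0.0006° grid the true value lies within half a step, ±0.0006°/2 = ±0.0003°, of the stored one.
So the N–S error is at most 0.0003 × 111195 = 33.3585 m.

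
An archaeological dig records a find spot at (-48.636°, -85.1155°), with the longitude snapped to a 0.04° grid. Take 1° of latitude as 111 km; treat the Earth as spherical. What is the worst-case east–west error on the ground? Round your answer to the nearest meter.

1467 meters

With a 0.04° grid the true value lies within half a step, ±0.04°/2 = ±0.02°, of the stored one.
Parallels shrink by cos φ, so at 48.636° a degree of longitude is 111000 × 0.6608 ≈ 73353.3 m.
Maximum E–W displacement: 0.02 × 73353.3 = 1467.07 m.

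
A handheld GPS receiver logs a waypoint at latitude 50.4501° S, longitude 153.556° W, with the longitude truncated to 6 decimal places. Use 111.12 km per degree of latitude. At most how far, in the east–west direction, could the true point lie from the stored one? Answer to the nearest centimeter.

7 centimeters

Truncating at 6 decimal places can drop up to a full unit in the last place, so the longitude may be off by as much as 1e-06°.
Parallels shrink by cos φ, so at 50.4501° a degree of longitude is 111120 × 0.6368 ≈ 70755.7 m.
East–west error: 1e-06° × 70755.7 m/° ≈ 0.0707557 m.
That is 0.0707557 m = 7.0756 cm.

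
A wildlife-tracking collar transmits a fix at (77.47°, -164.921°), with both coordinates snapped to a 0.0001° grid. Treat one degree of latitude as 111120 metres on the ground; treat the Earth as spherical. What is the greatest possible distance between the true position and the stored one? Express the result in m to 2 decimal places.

With a 0.0001° grid the true value lies within half a step, ±0.0001°/2 = ±5e-05°, of the stored one.
N–S: 5e-05° × 111120 m/° = 5.556 m.
Longitude error → 5e-05 × 111120 × cos 77.47° = 5e-05 × 111120 × 0.2170 ≈ 1.20538 m.
The two errors are perpendicular, so the maximum displacement is √(5.556² + 1.20538²) ≈ 5.68525 m.

5.69 m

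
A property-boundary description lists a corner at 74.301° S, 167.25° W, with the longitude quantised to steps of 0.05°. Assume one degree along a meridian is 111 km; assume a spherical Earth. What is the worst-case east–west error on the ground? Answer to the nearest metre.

With a 0.05° grid the true value lies within half a step, ±0.05°/2 = ±0.025°, of the stored one.
At latitude 74.301° a degree of longitude spans 111000 m × cos 74.301° = 111000 × 0.2706 ≈ 30034.8 m.
Maximum E–W displacement: 0.025 × 30034.8 = 750.87 m.

751 metres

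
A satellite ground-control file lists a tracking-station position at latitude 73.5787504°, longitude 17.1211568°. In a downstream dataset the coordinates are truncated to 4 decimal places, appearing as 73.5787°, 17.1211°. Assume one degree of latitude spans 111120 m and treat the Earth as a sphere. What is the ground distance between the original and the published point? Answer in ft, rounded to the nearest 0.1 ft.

The latitude changed by +0.0000504° and the longitude by +0.0000568°.
N–S: 0.0000504° × 111120 m/° = 5.60045 m.
E–W at 73.5787°: 0.0000568° × 111120 × cos 73.5787° = 0.0000568 × 111120 × 0.2827 ≈ 1.78428 m.
Hypotenuse of the two orthogonal shifts: √(5.60045² + 1.78428²) = 5.87781 m.
In feet: 5.87781 m ÷ 0.3048 ≈ 19.284 ft.

19.3 ft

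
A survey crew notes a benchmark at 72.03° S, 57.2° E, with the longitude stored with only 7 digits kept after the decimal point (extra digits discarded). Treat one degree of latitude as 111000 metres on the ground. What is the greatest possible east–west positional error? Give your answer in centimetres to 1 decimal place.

Truncating at 7 decimal places can drop up to a full unit in the last place, so the longitude may be off by as much as 1e-07°.
At latitude 72.03° a degree of longitude spans 111000 m × cos 72.03° = 111000 × 0.3085 ≈ 34245.6 m.
Maximum E–W displacement: 1e-07 × 34245.6 = 0.00342456 m.
That is 0.00342456 m = 0.34246 cm.

0.3 centimetres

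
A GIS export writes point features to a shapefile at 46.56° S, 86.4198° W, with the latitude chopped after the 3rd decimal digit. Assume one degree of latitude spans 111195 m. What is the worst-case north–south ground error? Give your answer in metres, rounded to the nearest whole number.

Truncating at 3 decimal places can drop up to a full unit in the last place, so the latitude may be off by as much as 0.001°.
North–south distance: 0.001° × 111195 m/° = 111.195 m.

111 metres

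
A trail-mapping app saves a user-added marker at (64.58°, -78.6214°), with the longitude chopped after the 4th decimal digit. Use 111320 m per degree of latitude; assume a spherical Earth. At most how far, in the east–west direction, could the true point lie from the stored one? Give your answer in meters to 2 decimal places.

4.78 meters

Truncating at 4 decimal places can drop up to a full unit in the last place, so the longitude may be off by as much as 0.0001°.
At latitude 64.58° a degree of longitude spans 111320 m × cos 64.58° = 111320 × 0.4293 ≈ 47784.2 m.
East–west error: 0.0001° × 47784.2 m/° ≈ 4.77842 m.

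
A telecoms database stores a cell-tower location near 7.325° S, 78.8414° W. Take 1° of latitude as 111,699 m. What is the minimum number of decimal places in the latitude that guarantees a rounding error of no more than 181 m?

One degree of latitude covers 111699 m.
N decimal places → at most half a unit in the last place, 0.5 × 10⁻ᴺ° = 111699/2 × 10⁻ᴺ m.
Need 0.5 × 111699 × 10⁻ᴺ ≤ 181 → 10⁻ᴺ ≤ 3.241e-03, so N ≥ 2.49.
At 2 places the error can reach 558 m, but 3 places keeps it to 55.8 m.

3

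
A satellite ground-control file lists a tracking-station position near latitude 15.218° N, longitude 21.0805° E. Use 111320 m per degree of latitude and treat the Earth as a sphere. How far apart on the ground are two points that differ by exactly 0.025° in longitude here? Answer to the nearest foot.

0.025° of longitude at 15.218° is 0.025 × 111320 × cos 15.218° ≈ 0.025 × 107416 = 2685.41 m.
In feet: 2685.41 m ÷ 0.3048 ≈ 8810.4 ft.

8810 feet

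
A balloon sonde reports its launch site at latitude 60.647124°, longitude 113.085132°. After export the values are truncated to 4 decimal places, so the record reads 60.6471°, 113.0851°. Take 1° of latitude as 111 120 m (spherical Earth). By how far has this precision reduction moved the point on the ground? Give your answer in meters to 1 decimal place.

3.2 meters

Δlat = 60.647124 − 60.6471 = +0.000024°; Δlon = 113.085132 − 113.0851 = +0.000032°.
N–S: 0.000024° × 111120 m/° = 2.66688 m.
East–west at this latitude: 0.000032° × 111120 × cos 60.6471° ≈ 0.000032 × 54469.6 = 1.74303 m.
Distance: √(2.66688² + 1.74303²) ≈ 3.18597 m.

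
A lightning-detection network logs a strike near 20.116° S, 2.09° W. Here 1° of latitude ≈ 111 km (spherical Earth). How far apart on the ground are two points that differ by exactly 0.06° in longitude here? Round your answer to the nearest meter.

At 20.116° a degree of longitude is 111000 × cos 20.116° ≈ 104229 m, so 0.06° corresponds to 6253.73 m.

6254 meters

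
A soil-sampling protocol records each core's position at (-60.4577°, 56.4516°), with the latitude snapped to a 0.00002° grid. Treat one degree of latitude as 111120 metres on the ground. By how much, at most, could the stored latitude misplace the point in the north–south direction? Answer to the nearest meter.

With a 0.00002° grid the true value lies within half a step, ±0.00002°/2 = ±1e-05°, of the stored one.
North–south distance: 1e-05° × 111120 m/° = 1.1112 m.

1 meters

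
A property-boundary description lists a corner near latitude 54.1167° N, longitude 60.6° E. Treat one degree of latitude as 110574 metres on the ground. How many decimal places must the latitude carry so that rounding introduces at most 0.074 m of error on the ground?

One degree of latitude covers 110574 m.
Rounding to N decimal places gives at most 0.5 × 10⁻ᴺ degrees of error, i.e. 0.5 × 10⁻ᴺ × 110574 m.
Setting 55287 × 10⁻ᴺ ≤ 0.074 gives 10ᴺ ≥ 7.471e+05, i.e. N ≥ 5.87.
So 6 decimal places suffice (0.0553 m); 5 would allow up to 0.553 m.

6 decimal places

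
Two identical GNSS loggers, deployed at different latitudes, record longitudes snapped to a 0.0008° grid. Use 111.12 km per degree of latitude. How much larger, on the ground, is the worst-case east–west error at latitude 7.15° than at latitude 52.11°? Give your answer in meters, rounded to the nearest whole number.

17 meters

With a 0.0008° grid the true value lies within half a step, ±0.0008°/2 = ±0.0004°, of the stored one.
Error at 7.15° = 0.0004° × 111120 × cos 7.15° ≈ 44.448 × 0.9922 = 44.102 m.
Error at 52.11° = 0.0004° × 111120 × cos 52.11° ≈ 44.448 × 0.6141 = 27.298 m.
So the lower-latitude error exceeds the higher by 44.102 − 27.298 = 16.805 m.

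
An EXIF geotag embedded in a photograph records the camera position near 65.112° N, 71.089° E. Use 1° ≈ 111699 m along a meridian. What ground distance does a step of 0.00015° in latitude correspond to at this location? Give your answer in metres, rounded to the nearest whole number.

0.00015° × 111699 m/° = 16.7549 m.

17 metres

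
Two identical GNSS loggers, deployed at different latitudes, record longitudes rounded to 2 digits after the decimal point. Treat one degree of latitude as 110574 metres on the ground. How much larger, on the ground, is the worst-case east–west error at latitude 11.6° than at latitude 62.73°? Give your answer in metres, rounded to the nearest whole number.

288 metres

Rounding to 2 decimal places leaves the longitude within ±0.005° of the true value.
Error at 11.6° = 0.005° × 110574 × cos 11.6° ≈ 552.87 × 0.9796 = 541.58 m.
At 62.73°: 0.005° × 110574 × cos 62.73° = 0.005 × 110574 × 0.4582 ≈ 253.32 m.
So the lower-latitude error exceeds the higher by 541.58 − 253.32 = 288.26 m.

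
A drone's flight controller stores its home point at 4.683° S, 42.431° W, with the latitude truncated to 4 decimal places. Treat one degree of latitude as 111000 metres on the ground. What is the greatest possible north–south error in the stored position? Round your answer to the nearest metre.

11 metres

Truncating at 4 decimal places can drop up to a full unit in the last place, so the latitude may be off by as much as 0.0001°.
North–south distance: 0.0001° × 111000 m/° = 11.1 m.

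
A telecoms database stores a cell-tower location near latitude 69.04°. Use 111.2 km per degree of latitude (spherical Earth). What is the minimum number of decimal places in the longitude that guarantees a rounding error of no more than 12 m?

4 decimal places

At 69.04° one degree of longitude covers 111200 × cos 69.04° ≈ 111200 × 0.3577 ≈ 39778 m.
N decimal places → at most half a unit in the last place, 0.5 × 10⁻ᴺ° = 39778/2 × 10⁻ᴺ m.
Need 0.5 × 39778 × 10⁻ᴺ ≤ 12 → 10⁻ᴺ ≤ 6.033e-04, so N ≥ 3.22.
N = 3 would give 19.9 m (too coarse); N = 4 gives 1.99 m ≤ 12 m.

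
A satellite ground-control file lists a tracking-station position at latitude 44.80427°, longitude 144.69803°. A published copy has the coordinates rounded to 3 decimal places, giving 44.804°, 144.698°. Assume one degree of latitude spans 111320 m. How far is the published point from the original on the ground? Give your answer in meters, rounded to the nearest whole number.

Δlat = 44.80427 − 44.804 = +0.00027°; Δlon = 144.69803 − 144.698 = +0.00003°.
N–S: 0.00027° × 111320 m/° = 30.0564 m.
E–W at 44.804°: 0.00003° × 111320 × cos 44.804° = 0.00003 × 111320 × 0.7095 ≈ 2.36952 m.
Combined displacement = (30.0564² + 2.36952²)^½ ≈ 30.1497 m.

30 meters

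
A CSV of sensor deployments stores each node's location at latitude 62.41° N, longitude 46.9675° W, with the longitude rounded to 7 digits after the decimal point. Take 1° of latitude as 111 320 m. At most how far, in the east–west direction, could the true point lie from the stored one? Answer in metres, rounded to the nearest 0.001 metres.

0.003 metres

Rounding to 7 decimal places leaves the longitude within ±5e-08° of the true value.
One degree of longitude at 62.41° is 111320 × cos 62.41° ≈ 111320 × 0.4631 = 51556.9 m.
East–west error: 5e-08° × 51556.9 m/° ≈ 0.00257784 m.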